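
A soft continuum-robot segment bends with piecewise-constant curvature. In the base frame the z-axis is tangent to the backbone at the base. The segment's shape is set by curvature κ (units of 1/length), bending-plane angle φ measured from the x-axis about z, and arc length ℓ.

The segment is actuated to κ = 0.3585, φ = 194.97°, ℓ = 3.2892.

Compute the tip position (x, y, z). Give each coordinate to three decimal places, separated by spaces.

θ = κ·ℓ = 0.3585 × 3.2892 = 1.17918 rad
ρ = (1 − cos θ)/κ = (1 − 0.38168)/0.3585 = 1.72473
z = sin θ / κ = 0.92429/0.3585 = 2.57822
x = ρ cos φ = 1.72473 × cos(194.97°) = -1.66619
y = ρ sin φ = 1.72473 × sin(194.97°) = -0.44552

-1.666 -0.446 2.578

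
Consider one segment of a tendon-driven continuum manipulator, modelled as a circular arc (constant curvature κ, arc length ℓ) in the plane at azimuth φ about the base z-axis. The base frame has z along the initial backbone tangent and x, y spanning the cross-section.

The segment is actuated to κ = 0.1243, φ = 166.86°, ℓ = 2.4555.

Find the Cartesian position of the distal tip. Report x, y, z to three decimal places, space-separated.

-0.362 0.085 2.418

θ = κ·ℓ = 0.1243 × 2.4555 = 0.30522 rad
ρ = (1 − cos θ)/κ = (1 − 0.95378)/0.1243 = 0.37183
z = sin θ / κ = 0.30050/0.1243 = 2.41755
x = ρ cos φ = 0.37183 × cos(166.86°) = -0.36210
y = ρ sin φ = 0.37183 × sin(166.86°) = 0.08453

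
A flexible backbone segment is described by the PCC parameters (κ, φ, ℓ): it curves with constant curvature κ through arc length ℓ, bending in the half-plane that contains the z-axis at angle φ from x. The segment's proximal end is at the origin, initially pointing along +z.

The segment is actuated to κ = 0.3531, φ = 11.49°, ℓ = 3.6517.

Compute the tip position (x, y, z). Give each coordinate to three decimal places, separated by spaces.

2.005 0.407 2.721

θ = κ·ℓ = 0.3531 × 3.6517 = 1.28942 rad
ρ = (1 − cos θ)/κ = (1 − 0.27768)/0.3531 = 2.04565
z = sin θ / κ = 0.96067/0.3531 = 2.72068
x = ρ cos φ = 2.04565 × cos(11.49°) = 2.00465
y = ρ sin φ = 2.04565 × sin(11.49°) = 0.40749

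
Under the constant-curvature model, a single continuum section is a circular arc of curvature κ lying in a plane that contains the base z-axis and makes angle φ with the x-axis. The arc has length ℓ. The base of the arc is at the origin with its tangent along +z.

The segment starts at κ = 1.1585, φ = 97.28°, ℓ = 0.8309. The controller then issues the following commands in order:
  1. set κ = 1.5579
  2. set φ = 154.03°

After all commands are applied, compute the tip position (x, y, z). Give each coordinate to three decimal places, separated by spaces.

initial: κ=1.1585, φ=97.28°, ℓ=0.8309
cmd 1: set κ=1.5579 → (κ,φ,ℓ)=(1.5579,97.28°,0.8309) → tip=(-0.0591,0.4630,0.6175)
cmd 2: set φ=154.03° → (κ,φ,ℓ)=(1.5579,154.03°,0.8309) → tip=(-0.4196,0.2044,0.6175)

-0.420 0.204 0.618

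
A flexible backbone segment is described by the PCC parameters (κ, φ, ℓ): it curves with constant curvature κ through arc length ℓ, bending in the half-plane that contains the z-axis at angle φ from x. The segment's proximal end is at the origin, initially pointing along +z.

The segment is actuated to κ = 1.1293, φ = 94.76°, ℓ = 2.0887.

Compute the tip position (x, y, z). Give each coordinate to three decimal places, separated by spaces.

-0.126 1.508 0.625

θ = κ·ℓ = 1.1293 × 2.0887 = 2.35877 rad
ρ = (1 − cos θ)/κ = (1 − -0.70892)/1.1293 = 1.51326
z = sin θ / κ = 0.70528/1.1293 = 0.62453
x = ρ cos φ = 1.51326 × cos(94.76°) = -0.12557
y = ρ sin φ = 1.51326 × sin(94.76°) = 1.50804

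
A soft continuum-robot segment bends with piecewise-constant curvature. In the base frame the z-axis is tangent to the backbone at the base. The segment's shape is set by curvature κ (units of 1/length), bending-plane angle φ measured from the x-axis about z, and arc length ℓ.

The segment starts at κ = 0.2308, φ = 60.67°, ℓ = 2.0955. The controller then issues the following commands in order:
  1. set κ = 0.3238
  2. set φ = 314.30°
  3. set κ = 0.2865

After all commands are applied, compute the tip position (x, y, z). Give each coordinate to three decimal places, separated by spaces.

initial: κ=0.2308, φ=60.67°, ℓ=2.0955
cmd 1: set κ=0.3238 → (κ,φ,ℓ)=(0.3238,60.67°,2.0955) → tip=(0.3351,0.5964,1.9384)
cmd 2: set φ=314.30° → (κ,φ,ℓ)=(0.3238,314.30°,2.0955) → tip=(0.4778,-0.4896,1.9384)
cmd 3: set κ=0.2865 → (κ,φ,ℓ)=(0.2865,314.30°,2.0955) → tip=(0.4263,-0.4368,1.9719)

0.426 -0.437 1.972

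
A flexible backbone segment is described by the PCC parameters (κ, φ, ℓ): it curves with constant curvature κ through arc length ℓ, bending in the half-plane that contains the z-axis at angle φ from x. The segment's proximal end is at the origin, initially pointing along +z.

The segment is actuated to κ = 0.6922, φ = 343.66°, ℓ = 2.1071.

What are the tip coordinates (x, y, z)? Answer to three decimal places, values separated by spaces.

1.231 -0.361 1.436

θ = κ·ℓ = 0.6922 × 2.1071 = 1.45853 rad
ρ = (1 − cos θ)/κ = (1 − 0.11203)/0.6922 = 1.28283
z = sin θ / κ = 0.99371/0.6922 = 1.43558
x = ρ cos φ = 1.28283 × cos(343.66°) = 1.23101
y = ρ sin φ = 1.28283 × sin(343.66°) = -0.36091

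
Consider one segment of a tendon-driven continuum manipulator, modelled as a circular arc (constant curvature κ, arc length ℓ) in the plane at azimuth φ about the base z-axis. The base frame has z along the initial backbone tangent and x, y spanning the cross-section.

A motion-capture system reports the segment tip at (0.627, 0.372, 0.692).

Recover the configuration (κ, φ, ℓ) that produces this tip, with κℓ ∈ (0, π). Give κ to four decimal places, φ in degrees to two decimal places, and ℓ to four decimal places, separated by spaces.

1.4431 30.68 1.1246

ρ = √(x²+y²) = √(0.627² + 0.372²) = 0.72905
φ = atan2(y, x) mod 360° = atan2(0.372, 0.627) = 30.6807°
|p|² = ρ² + z² = 0.72905² + 0.692² = 1.01038
κ = 2ρ / |p|² = 2×0.72905 / 1.01038 = 1.44312
θ = 2·atan2(ρ, z) = 2·atan2(0.72905, 0.692) = 1.62293 rad
ℓ = θ/κ = 1.62293/1.44312 = 1.12459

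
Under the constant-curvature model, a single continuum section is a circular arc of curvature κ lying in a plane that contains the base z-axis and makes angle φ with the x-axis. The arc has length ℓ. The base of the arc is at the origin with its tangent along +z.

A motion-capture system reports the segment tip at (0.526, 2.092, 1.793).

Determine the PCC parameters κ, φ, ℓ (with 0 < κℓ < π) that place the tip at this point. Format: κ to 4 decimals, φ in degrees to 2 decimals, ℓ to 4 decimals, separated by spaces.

0.5483 75.89 3.2000

ρ = √(x²+y²) = √(0.526² + 2.092²) = 2.15711
φ = atan2(y, x) mod 360° = atan2(2.092, 0.526) = 75.8865°
|p|² = ρ² + z² = 2.15711² + 1.793² = 7.86799
κ = 2ρ / |p|² = 2×2.15711 / 7.86799 = 0.54833
θ = 2·atan2(ρ, z) = 2·atan2(2.15711, 1.793) = 1.75463 rad
ℓ = θ/κ = 1.75463/0.54833 = 3.19998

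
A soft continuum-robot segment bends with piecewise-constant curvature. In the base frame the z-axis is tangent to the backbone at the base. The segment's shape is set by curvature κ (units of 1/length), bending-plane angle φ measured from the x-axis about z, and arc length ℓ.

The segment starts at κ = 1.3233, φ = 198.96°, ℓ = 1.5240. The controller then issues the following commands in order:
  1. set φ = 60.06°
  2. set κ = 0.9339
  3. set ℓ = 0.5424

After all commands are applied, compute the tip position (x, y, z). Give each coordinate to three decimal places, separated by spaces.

initial: κ=1.3233, φ=198.96°, ℓ=1.5240
cmd 1: set φ=60.06° → (κ,φ,ℓ)=(1.3233,60.06°,1.5240) → tip=(0.5398,0.9373,0.6818)
cmd 2: set κ=0.9339 → (κ,φ,ℓ)=(0.9339,60.06°,1.5240) → tip=(0.4559,0.7915,1.0591)
cmd 3: set ℓ=0.5424 → (κ,φ,ℓ)=(0.9339,60.06°,0.5424) → tip=(0.0671,0.1165,0.5195)

0.067 0.117 0.520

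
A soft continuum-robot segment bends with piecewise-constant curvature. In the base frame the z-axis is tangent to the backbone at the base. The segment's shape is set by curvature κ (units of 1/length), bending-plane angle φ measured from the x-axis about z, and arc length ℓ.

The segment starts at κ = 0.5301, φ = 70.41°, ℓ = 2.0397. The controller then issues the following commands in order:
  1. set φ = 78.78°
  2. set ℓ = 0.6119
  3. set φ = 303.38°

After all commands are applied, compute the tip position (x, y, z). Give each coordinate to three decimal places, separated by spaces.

initial: κ=0.5301, φ=70.41°, ℓ=2.0397
cmd 1: set φ=78.78° → (κ,φ,ℓ)=(0.5301,78.78°,2.0397) → tip=(0.1945,0.9803,1.6649)
cmd 2: set ℓ=0.6119 → (κ,φ,ℓ)=(0.5301,78.78°,0.6119) → tip=(0.0191,0.0965,0.6012)
cmd 3: set φ=303.38° → (κ,φ,ℓ)=(0.5301,303.38°,0.6119) → tip=(0.0541,-0.0821,0.6012)

0.054 -0.082 0.601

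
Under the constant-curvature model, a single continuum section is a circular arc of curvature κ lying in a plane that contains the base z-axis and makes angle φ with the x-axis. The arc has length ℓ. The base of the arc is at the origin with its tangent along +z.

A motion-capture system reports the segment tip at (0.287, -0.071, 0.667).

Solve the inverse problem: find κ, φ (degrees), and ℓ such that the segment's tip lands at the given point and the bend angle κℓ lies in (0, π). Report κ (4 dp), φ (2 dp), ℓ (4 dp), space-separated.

1.1108 346.10 0.7512

ρ = √(x²+y²) = √(0.287² + -0.071²) = 0.29565
φ = atan2(y, x) mod 360° = atan2(-0.071, 0.287) = 346.1048°
|p|² = ρ² + z² = 0.29565² + 0.667² = 0.53230
κ = 2ρ / |p|² = 2×0.29565 / 0.53230 = 1.11085
θ = 2·atan2(ρ, z) = 2·atan2(0.29565, 0.667) = 0.83446 rad
ℓ = θ/κ = 0.83446/1.11085 = 0.75119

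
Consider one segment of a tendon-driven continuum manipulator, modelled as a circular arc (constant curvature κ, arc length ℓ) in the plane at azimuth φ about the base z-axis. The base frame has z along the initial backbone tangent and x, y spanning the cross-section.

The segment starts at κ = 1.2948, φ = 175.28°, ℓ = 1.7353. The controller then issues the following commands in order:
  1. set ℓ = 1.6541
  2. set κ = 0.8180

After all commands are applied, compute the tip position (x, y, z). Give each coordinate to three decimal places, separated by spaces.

-0.955 0.079 1.194

initial: κ=1.2948, φ=175.28°, ℓ=1.7353
cmd 1: set ℓ=1.6541 → (κ,φ,ℓ)=(1.2948,175.28°,1.6541) → tip=(-1.1857,0.0979,0.6498)
cmd 2: set κ=0.8180 → (κ,φ,ℓ)=(0.8180,175.28°,1.6541) → tip=(-0.9552,0.0789,1.1936)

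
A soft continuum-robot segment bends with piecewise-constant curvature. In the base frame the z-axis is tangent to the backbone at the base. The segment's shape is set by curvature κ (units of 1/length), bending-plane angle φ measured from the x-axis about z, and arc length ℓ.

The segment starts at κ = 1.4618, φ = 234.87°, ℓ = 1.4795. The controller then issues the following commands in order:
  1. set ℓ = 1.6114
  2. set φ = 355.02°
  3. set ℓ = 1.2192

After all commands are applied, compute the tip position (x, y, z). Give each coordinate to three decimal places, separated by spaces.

0.825 -0.072 0.669

initial: κ=1.4618, φ=234.87°, ℓ=1.4795
cmd 1: set ℓ=1.6114 → (κ,φ,ℓ)=(1.4618,234.87°,1.6114) → tip=(-0.6718,-0.9548,0.4840)
cmd 2: set φ=355.02° → (κ,φ,ℓ)=(1.4618,355.02°,1.6114) → tip=(1.1631,-0.1013,0.4840)
cmd 3: set ℓ=1.2192 → (κ,φ,ℓ)=(1.4618,355.02°,1.2192) → tip=(0.8245,-0.0718,0.6689)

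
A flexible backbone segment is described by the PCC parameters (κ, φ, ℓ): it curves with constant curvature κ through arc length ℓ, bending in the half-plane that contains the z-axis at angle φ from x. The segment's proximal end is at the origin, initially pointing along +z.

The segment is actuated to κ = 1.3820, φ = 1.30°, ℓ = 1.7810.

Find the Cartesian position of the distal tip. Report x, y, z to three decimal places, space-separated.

1.286 0.029 0.455

θ = κ·ℓ = 1.3820 × 1.7810 = 2.46134 rad
ρ = (1 − cos θ)/κ = (1 − -0.77742)/1.3820 = 1.28612
z = sin θ / κ = 0.62899/1.3820 = 0.45513
x = ρ cos φ = 1.28612 × cos(1.30°) = 1.28579
y = ρ sin φ = 1.28612 × sin(1.30°) = 0.02918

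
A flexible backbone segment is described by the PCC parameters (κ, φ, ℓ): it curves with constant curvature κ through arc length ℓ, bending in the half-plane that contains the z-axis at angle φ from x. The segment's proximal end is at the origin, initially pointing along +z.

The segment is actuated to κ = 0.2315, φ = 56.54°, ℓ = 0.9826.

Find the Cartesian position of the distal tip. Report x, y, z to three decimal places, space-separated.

0.061 0.093 0.974

θ = κ·ℓ = 0.2315 × 0.9826 = 0.22747 rad
ρ = (1 − cos θ)/κ = (1 − 0.97424)/0.2315 = 0.11128
z = sin θ / κ = 0.22552/0.2315 = 0.97415
x = ρ cos φ = 0.11128 × cos(56.54°) = 0.06135
y = ρ sin φ = 0.11128 × sin(56.54°) = 0.09283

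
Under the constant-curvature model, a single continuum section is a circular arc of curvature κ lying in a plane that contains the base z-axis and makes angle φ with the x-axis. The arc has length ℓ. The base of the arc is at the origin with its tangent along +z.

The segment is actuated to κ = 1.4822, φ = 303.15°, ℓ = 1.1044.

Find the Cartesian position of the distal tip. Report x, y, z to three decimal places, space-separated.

θ = κ·ℓ = 1.4822 × 1.1044 = 1.63694 rad
ρ = (1 − cos θ)/κ = (1 − -0.06610)/1.4822 = 0.71927
z = sin θ / κ = 0.99781/1.4822 = 0.67320
x = ρ cos φ = 0.71927 × cos(303.15°) = 0.39332
y = ρ sin φ = 0.71927 × sin(303.15°) = -0.60220

0.393 -0.602 0.673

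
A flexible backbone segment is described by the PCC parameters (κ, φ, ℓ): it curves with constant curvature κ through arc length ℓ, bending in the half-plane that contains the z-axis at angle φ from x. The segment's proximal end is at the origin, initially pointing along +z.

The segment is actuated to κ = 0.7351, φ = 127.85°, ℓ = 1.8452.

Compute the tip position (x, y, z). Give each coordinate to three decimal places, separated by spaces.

θ = κ·ℓ = 0.7351 × 1.8452 = 1.35641 rad
ρ = (1 − cos θ)/κ = (1 − 0.21275)/0.7351 = 1.07094
z = sin θ / κ = 0.97711/0.7351 = 1.32922
x = ρ cos φ = 1.07094 × cos(127.85°) = -0.65713
y = ρ sin φ = 1.07094 × sin(127.85°) = 0.84564

-0.657 0.846 1.329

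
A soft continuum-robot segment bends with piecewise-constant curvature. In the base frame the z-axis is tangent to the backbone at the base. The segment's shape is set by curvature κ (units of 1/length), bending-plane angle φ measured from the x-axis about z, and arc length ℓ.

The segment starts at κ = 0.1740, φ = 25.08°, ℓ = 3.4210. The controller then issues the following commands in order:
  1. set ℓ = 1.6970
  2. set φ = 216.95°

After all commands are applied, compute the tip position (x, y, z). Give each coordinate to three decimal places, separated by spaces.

initial: κ=0.1740, φ=25.08°, ℓ=3.4210
cmd 1: set ℓ=1.6970 → (κ,φ,ℓ)=(0.1740,25.08°,1.6970) → tip=(0.2253,0.1054,1.6724)
cmd 2: set φ=216.95° → (κ,φ,ℓ)=(0.1740,216.95°,1.6970) → tip=(-0.1988,-0.1495,1.6724)

-0.199 -0.150 1.672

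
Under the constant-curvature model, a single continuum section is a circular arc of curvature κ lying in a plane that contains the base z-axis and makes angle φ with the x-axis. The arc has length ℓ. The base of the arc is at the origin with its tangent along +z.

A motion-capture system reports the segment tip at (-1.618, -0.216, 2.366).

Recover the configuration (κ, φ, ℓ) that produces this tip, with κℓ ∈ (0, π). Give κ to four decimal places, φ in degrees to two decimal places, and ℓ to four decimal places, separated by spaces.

ρ = √(x²+y²) = √(-1.618² + -0.216²) = 1.63235
φ = atan2(y, x) mod 360° = atan2(-0.216, -1.618) = 187.6039°
|p|² = ρ² + z² = 1.63235² + 2.366² = 8.26254
κ = 2ρ / |p|² = 2×1.63235 / 8.26254 = 0.39512
θ = 2·atan2(ρ, z) = 2·atan2(1.63235, 2.366) = 1.20786 rad
ℓ = θ/κ = 1.20786/0.39512 = 3.05693

0.3951 187.60 3.0569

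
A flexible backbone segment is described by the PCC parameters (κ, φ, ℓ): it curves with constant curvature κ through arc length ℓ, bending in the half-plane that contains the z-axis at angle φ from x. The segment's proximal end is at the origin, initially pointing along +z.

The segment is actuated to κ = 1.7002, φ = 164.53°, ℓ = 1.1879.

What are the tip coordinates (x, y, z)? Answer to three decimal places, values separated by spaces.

-0.813 0.225 0.530

θ = κ·ℓ = 1.7002 × 1.1879 = 2.01967 rad
ρ = (1 − cos θ)/κ = (1 − -0.43395)/1.7002 = 0.84340
z = sin θ / κ = 0.90094/1.7002 = 0.52990
x = ρ cos φ = 0.84340 × cos(164.53°) = -0.81284
y = ρ sin φ = 0.84340 × sin(164.53°) = 0.22496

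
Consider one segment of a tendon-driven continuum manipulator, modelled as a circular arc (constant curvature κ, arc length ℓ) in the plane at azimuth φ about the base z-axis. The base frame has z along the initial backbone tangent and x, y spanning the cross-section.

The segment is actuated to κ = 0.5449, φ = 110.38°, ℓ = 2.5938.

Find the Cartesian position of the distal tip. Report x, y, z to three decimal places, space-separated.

-0.539 1.451 1.813

θ = κ·ℓ = 0.5449 × 2.5938 = 1.41336 rad
ρ = (1 − cos θ)/κ = (1 − 0.15679)/0.5449 = 1.54747
z = sin θ / κ = 0.98763/0.5449 = 1.81250
x = ρ cos φ = 1.54747 × cos(110.38°) = -0.53890
y = ρ sin φ = 1.54747 × sin(110.38°) = 1.45060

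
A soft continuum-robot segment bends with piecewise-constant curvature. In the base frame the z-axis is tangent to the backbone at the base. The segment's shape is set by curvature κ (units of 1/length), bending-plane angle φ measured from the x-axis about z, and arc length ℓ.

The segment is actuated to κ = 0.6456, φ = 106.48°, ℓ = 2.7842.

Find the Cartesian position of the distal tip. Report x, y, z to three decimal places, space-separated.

θ = κ·ℓ = 0.6456 × 2.7842 = 1.79748 rad
ρ = (1 − cos θ)/κ = (1 − -0.22475)/0.6456 = 1.89707
z = sin θ / κ = 0.97442/0.6456 = 1.50932
x = ρ cos φ = 1.89707 × cos(106.48°) = -0.53816
y = ρ sin φ = 1.89707 × sin(106.48°) = 1.81913

-0.538 1.819 1.509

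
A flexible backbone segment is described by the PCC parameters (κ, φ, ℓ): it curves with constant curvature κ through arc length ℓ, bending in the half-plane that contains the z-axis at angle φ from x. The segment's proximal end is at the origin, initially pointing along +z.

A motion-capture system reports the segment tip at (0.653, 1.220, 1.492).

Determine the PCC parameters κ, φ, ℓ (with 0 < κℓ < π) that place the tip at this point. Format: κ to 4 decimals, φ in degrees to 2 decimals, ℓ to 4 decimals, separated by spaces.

0.6683 61.84 2.2377

ρ = √(x²+y²) = √(0.653² + 1.220²) = 1.38377
φ = atan2(y, x) mod 360° = atan2(1.220, 0.653) = 61.8423°
|p|² = ρ² + z² = 1.38377² + 1.492² = 4.14087
κ = 2ρ / |p|² = 2×1.38377 / 4.14087 = 0.66835
θ = 2·atan2(ρ, z) = 2·atan2(1.38377, 1.492) = 1.49556 rad
ℓ = θ/κ = 1.49556/0.66835 = 2.23770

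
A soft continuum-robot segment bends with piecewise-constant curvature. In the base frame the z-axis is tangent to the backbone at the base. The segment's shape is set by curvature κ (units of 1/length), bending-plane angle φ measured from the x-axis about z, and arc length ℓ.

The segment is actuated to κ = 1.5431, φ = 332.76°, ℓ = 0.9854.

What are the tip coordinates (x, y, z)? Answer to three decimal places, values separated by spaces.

0.547 -0.282 0.647

θ = κ·ℓ = 1.5431 × 0.9854 = 1.52057 rad
ρ = (1 − cos θ)/κ = (1 − 0.05020)/1.5431 = 0.61551
z = sin θ / κ = 0.99874/1.5431 = 0.64723
x = ρ cos φ = 0.61551 × cos(332.76°) = 0.54725
y = ρ sin φ = 0.61551 × sin(332.76°) = -0.28173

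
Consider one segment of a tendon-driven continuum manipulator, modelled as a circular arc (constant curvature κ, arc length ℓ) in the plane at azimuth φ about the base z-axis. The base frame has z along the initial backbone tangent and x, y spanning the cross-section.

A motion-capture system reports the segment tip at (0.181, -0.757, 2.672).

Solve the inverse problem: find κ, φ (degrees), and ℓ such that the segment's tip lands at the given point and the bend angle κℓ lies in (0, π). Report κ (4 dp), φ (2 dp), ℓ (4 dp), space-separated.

0.2010 283.45 2.8207

ρ = √(x²+y²) = √(0.181² + -0.757²) = 0.77834
φ = atan2(y, x) mod 360° = atan2(-0.757, 0.181) = 283.4471°
|p|² = ρ² + z² = 0.77834² + 2.672² = 7.74539
κ = 2ρ / |p|² = 2×0.77834 / 7.74539 = 0.20098
θ = 2·atan2(ρ, z) = 2·atan2(0.77834, 2.672) = 0.56690 rad
ℓ = θ/κ = 0.56690/0.20098 = 2.82067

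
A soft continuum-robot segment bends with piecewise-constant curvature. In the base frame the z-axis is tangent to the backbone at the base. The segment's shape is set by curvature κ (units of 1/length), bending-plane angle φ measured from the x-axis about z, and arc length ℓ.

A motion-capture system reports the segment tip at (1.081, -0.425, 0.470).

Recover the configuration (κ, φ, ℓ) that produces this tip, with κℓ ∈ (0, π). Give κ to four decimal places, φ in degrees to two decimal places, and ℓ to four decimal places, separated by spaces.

1.4796 338.54 1.6036

ρ = √(x²+y²) = √(1.081² + -0.425²) = 1.16154
φ = atan2(y, x) mod 360° = atan2(-0.425, 1.081) = 338.5375°
|p|² = ρ² + z² = 1.16154² + 0.470² = 1.57009
κ = 2ρ / |p|² = 2×1.16154 / 1.57009 = 1.47959
θ = 2·atan2(ρ, z) = 2·atan2(1.16154, 0.470) = 2.37260 rad
ℓ = θ/κ = 2.37260/1.47959 = 1.60355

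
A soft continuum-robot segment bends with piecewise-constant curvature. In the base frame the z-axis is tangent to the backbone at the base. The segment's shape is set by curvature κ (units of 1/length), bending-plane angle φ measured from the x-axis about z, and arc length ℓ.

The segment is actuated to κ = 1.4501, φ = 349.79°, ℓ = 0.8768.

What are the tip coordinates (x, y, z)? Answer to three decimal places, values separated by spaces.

0.479 -0.086 0.659

θ = κ·ℓ = 1.4501 × 0.8768 = 1.27145 rad
ρ = (1 − cos θ)/κ = (1 − 0.29490)/1.4501 = 0.48624
z = sin θ / κ = 0.95553/1.4501 = 0.65894
x = ρ cos φ = 0.48624 × cos(349.79°) = 0.47854
y = ρ sin φ = 0.48624 × sin(349.79°) = -0.08619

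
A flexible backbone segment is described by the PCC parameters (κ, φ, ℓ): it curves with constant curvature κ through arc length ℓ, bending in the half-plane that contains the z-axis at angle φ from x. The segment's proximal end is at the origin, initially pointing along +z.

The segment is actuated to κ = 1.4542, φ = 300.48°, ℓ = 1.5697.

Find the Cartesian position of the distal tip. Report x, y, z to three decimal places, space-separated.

0.577 -0.980 0.521

θ = κ·ℓ = 1.4542 × 1.5697 = 2.28266 rad
ρ = (1 − cos θ)/κ = (1 − -0.65324)/1.4542 = 1.13688
z = sin θ / κ = 0.75715/1.4542 = 0.52066
x = ρ cos φ = 1.13688 × cos(300.48°) = 0.57667
y = ρ sin φ = 1.13688 × sin(300.48°) = -0.97977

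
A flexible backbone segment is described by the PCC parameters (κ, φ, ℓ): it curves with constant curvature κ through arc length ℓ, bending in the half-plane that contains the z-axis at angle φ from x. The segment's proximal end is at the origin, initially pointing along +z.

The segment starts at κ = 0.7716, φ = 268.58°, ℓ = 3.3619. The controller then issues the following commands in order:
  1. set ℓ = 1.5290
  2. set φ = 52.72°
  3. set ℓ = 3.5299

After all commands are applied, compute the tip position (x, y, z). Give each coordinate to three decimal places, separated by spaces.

1.502 1.974 0.526

initial: κ=0.7716, φ=268.58°, ℓ=3.3619
cmd 1: set ℓ=1.5290 → (κ,φ,ℓ)=(0.7716,268.58°,1.5290) → tip=(-0.0199,-0.8018,1.1982)
cmd 2: set φ=52.72° → (κ,φ,ℓ)=(0.7716,52.72°,1.5290) → tip=(0.4858,0.6382,1.1982)
cmd 3: set ℓ=3.5299 → (κ,φ,ℓ)=(0.7716,52.72°,3.5299) → tip=(1.5025,1.9737,0.5260)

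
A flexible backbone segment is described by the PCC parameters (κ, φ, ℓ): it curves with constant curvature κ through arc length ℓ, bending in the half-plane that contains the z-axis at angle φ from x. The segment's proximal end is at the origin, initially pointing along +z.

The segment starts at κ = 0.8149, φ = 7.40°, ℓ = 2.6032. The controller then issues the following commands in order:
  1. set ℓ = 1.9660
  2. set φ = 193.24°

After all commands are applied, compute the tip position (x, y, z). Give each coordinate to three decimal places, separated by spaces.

-1.232 -0.290 1.227

initial: κ=0.8149, φ=7.40°, ℓ=2.6032
cmd 1: set ℓ=1.9660 → (κ,φ,ℓ)=(0.8149,7.40°,1.9660) → tip=(1.2550,0.1630,1.2265)
cmd 2: set φ=193.24° → (κ,φ,ℓ)=(0.8149,193.24°,1.9660) → tip=(-1.2319,-0.2898,1.2265)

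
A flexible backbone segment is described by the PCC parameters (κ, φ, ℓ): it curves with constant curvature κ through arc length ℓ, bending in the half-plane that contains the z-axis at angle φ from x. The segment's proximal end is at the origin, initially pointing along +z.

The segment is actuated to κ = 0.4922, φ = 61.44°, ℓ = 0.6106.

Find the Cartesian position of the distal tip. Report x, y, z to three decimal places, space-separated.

θ = κ·ℓ = 0.4922 × 0.6106 = 0.30054 rad
ρ = (1 − cos θ)/κ = (1 − 0.95518)/0.4922 = 0.09107
z = sin θ / κ = 0.29603/0.4922 = 0.60145
x = ρ cos φ = 0.09107 × cos(61.44°) = 0.04354
y = ρ sin φ = 0.09107 × sin(61.44°) = 0.07998

0.044 0.080 0.601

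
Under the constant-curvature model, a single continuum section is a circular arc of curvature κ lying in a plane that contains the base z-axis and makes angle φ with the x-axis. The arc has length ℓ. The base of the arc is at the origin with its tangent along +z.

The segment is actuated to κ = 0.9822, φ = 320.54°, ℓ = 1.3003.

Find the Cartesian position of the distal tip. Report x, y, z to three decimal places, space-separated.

θ = κ·ℓ = 0.9822 × 1.3003 = 1.27715 rad
ρ = (1 − cos θ)/κ = (1 − 0.28944)/0.9822 = 0.72344
z = sin θ / κ = 0.95720/0.9822 = 0.97454
x = ρ cos φ = 0.72344 × cos(320.54°) = 0.55854
y = ρ sin φ = 0.72344 × sin(320.54°) = -0.45977

0.559 -0.460 0.975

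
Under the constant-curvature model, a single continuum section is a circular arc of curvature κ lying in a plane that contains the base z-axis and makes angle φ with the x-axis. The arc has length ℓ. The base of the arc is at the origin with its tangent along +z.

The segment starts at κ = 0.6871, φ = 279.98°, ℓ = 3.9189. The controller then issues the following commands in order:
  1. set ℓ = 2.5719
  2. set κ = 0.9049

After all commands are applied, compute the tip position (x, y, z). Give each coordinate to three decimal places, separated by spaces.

0.323 -1.835 0.804

initial: κ=0.6871, φ=279.98°, ℓ=3.9189
cmd 1: set ℓ=2.5719 → (κ,φ,ℓ)=(0.6871,279.98°,2.5719) → tip=(0.3014,-1.7130,1.4274)
cmd 2: set κ=0.9049 → (κ,φ,ℓ)=(0.9049,279.98°,2.5719) → tip=(0.3230,-1.8354,0.8037)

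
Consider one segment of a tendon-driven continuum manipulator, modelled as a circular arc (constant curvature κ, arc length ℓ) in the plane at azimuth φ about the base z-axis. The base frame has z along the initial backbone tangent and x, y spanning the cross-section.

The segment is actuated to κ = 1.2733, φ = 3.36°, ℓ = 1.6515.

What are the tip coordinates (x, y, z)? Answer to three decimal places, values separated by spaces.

1.182 0.069 0.677

θ = κ·ℓ = 1.2733 × 1.6515 = 2.10285 rad
ρ = (1 − cos θ)/κ = (1 − -0.50731)/1.2733 = 1.18378
z = sin θ / κ = 0.86176/1.2733 = 0.67680
x = ρ cos φ = 1.18378 × cos(3.36°) = 1.18175
y = ρ sin φ = 1.18378 × sin(3.36°) = 0.06938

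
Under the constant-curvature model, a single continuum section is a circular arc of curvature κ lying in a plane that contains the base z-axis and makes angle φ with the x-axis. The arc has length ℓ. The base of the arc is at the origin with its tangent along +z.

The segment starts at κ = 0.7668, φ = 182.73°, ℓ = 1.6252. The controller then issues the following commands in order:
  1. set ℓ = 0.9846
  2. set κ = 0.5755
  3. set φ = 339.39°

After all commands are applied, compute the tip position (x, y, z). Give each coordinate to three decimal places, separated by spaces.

0.254 -0.096 0.933

initial: κ=0.7668, φ=182.73°, ℓ=1.6252
cmd 1: set ℓ=0.9846 → (κ,φ,ℓ)=(0.7668,182.73°,0.9846) → tip=(-0.3540,-0.0169,0.8937)
cmd 2: set κ=0.5755 → (κ,φ,ℓ)=(0.5755,182.73°,0.9846) → tip=(-0.2713,-0.0129,0.9328)
cmd 3: set φ=339.39° → (κ,φ,ℓ)=(0.5755,339.39°,0.9846) → tip=(0.2542,-0.0956,0.9328)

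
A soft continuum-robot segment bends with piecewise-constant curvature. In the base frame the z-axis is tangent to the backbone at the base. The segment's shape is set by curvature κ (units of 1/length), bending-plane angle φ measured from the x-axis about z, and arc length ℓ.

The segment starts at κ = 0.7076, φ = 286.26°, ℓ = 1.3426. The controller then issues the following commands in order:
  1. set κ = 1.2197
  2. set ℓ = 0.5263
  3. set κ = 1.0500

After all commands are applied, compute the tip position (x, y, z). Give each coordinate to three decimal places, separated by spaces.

0.040 -0.136 0.500

initial: κ=0.7076, φ=286.26°, ℓ=1.3426
cmd 1: set κ=1.2197 → (κ,φ,ℓ)=(1.2197,286.26°,1.3426) → tip=(0.2449,-0.8396,0.8180)
cmd 2: set ℓ=0.5263 → (κ,φ,ℓ)=(1.2197,286.26°,0.5263) → tip=(0.0457,-0.1567,0.4909)
cmd 3: set κ=1.0500 → (κ,φ,ℓ)=(1.0500,286.26°,0.5263) → tip=(0.0397,-0.1361,0.4999)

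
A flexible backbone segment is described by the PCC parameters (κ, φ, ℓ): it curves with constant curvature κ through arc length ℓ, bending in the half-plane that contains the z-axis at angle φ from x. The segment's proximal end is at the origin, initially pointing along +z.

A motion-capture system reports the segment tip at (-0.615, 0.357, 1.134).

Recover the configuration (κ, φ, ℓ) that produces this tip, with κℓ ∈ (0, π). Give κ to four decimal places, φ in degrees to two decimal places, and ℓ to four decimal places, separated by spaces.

ρ = √(x²+y²) = √(-0.615² + 0.357²) = 0.71111
φ = atan2(y, x) mod 360° = atan2(0.357, -0.615) = 149.8654°
|p|² = ρ² + z² = 0.71111² + 1.134² = 1.79163
κ = 2ρ / |p|² = 2×0.71111 / 1.79163 = 0.79381
θ = 2·atan2(ρ, z) = 2·atan2(0.71111, 1.134) = 1.12019 rad
ℓ = θ/κ = 1.12019/0.79381 = 1.41115

0.7938 149.87 1.4111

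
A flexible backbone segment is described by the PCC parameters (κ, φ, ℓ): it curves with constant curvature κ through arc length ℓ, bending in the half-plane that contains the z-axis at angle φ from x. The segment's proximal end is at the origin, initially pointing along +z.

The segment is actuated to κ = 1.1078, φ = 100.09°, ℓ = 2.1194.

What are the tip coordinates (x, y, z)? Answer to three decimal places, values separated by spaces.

-0.269 1.512 0.644

θ = κ·ℓ = 1.1078 × 2.1194 = 2.34787 rad
ρ = (1 − cos θ)/κ = (1 − -0.70120)/1.1078 = 1.53565
z = sin θ / κ = 0.71297/1.1078 = 0.64359
x = ρ cos φ = 1.53565 × cos(100.09°) = -0.26904
y = ρ sin φ = 1.53565 × sin(100.09°) = 1.51190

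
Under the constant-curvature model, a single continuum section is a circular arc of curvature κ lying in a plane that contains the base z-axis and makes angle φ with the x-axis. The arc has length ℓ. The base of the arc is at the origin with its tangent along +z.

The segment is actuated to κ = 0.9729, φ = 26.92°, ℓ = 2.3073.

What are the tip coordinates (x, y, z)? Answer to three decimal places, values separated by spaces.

1.488 0.756 0.803

θ = κ·ℓ = 0.9729 × 2.3073 = 2.24477 rad
ρ = (1 − cos θ)/κ = (1 − -0.62410)/0.9729 = 1.66934
z = sin θ / κ = 0.78135/0.9729 = 0.80311
x = ρ cos φ = 1.66934 × cos(26.92°) = 1.48845
y = ρ sin φ = 1.66934 × sin(26.92°) = 0.75579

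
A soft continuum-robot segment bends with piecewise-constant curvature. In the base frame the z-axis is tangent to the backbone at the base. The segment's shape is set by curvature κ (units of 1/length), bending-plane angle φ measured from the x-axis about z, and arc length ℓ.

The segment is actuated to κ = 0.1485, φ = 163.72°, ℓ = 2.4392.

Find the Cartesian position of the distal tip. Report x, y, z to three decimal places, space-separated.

-0.419 0.122 2.386

θ = κ·ℓ = 0.1485 × 2.4392 = 0.36222 rad
ρ = (1 − cos θ)/κ = (1 − 0.93511)/0.1485 = 0.43696
z = sin θ / κ = 0.35435/0.1485 = 2.38621
x = ρ cos φ = 0.43696 × cos(163.72°) = -0.41944
y = ρ sin φ = 0.43696 × sin(163.72°) = 0.12249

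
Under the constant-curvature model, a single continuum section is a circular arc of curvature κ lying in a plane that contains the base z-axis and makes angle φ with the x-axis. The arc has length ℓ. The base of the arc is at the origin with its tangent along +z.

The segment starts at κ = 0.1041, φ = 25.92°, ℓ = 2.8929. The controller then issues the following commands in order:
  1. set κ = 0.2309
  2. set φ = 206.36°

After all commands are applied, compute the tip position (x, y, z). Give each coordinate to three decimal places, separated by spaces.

-0.834 -0.413 2.683

initial: κ=0.1041, φ=25.92°, ℓ=2.8929
cmd 1: set κ=0.2309 → (κ,φ,ℓ)=(0.2309,25.92°,2.8929) → tip=(0.8372,0.4069,2.6825)
cmd 2: set φ=206.36° → (κ,φ,ℓ)=(0.2309,206.36°,2.8929) → tip=(-0.8340,-0.4133,2.6825)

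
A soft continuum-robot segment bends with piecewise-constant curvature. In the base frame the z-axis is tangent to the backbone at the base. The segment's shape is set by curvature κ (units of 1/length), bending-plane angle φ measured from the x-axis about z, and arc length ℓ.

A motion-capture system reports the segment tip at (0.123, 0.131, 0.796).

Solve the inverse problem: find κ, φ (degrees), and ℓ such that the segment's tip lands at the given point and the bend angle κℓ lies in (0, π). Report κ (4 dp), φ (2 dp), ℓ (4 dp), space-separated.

ρ = √(x²+y²) = √(0.123² + 0.131²) = 0.17969
φ = atan2(y, x) mod 360° = atan2(0.131, 0.123) = 46.8040°
|p|² = ρ² + z² = 0.17969² + 0.796² = 0.66591
κ = 2ρ / |p|² = 2×0.17969 / 0.66591 = 0.53970
θ = 2·atan2(ρ, z) = 2·atan2(0.17969, 0.796) = 0.44405 rad
ℓ = θ/κ = 0.44405/0.53970 = 0.82277

0.5397 46.80 0.8228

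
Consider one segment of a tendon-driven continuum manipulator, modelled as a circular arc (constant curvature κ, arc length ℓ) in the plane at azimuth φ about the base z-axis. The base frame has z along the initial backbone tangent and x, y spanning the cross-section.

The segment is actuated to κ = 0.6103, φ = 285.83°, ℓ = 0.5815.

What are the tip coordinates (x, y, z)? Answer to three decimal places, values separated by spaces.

θ = κ·ℓ = 0.6103 × 0.5815 = 0.35489 rad
ρ = (1 − cos θ)/κ = (1 − 0.93768)/0.6103 = 0.10211
z = sin θ / κ = 0.34749/0.6103 = 0.56937
x = ρ cos φ = 0.10211 × cos(285.83°) = 0.02785
y = ρ sin φ = 0.10211 × sin(285.83°) = -0.09823

0.028 -0.098 0.569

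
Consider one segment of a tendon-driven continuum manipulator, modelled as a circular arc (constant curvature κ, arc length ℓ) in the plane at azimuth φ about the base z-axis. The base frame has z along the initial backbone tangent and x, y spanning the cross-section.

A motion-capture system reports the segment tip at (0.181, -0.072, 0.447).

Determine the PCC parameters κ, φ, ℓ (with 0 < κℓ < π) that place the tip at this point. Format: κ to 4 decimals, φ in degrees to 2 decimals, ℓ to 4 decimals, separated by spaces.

1.6386 338.31 0.5016

ρ = √(x²+y²) = √(0.181² + -0.072²) = 0.19479
φ = atan2(y, x) mod 360° = atan2(-0.072, 0.181) = 338.3078°
|p|² = ρ² + z² = 0.19479² + 0.447² = 0.23775
κ = 2ρ / |p|² = 2×0.19479 / 0.23775 = 1.63862
θ = 2·atan2(ρ, z) = 2·atan2(0.19479, 0.447) = 0.82194 rad
ℓ = θ/κ = 0.82194/1.63862 = 0.50160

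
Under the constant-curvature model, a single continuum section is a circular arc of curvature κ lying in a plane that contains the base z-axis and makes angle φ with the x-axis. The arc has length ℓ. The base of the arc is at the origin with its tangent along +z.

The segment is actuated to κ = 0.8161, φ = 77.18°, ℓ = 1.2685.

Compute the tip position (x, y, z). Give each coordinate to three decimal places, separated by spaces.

θ = κ·ℓ = 0.8161 × 1.2685 = 1.03522 rad
ρ = (1 − cos θ)/κ = (1 − 0.51033)/0.8161 = 0.60001
z = sin θ / κ = 0.85998/0.8161 = 1.05376
x = ρ cos φ = 0.60001 × cos(77.18°) = 0.13313
y = ρ sin φ = 0.60001 × sin(77.18°) = 0.58505

0.133 0.585 1.054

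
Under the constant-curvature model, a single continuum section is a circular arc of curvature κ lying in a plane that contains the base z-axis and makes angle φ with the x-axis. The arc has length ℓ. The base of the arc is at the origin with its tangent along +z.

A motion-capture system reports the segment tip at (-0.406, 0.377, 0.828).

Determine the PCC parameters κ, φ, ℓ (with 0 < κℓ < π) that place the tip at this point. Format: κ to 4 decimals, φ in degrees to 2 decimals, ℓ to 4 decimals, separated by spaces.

1.1164 137.12 1.0564

ρ = √(x²+y²) = √(-0.406² + 0.377²) = 0.55404
φ = atan2(y, x) mod 360° = atan2(0.377, -0.406) = 137.1211°
|p|² = ρ² + z² = 0.55404² + 0.828² = 0.99255
κ = 2ρ / |p|² = 2×0.55404 / 0.99255 = 1.11641
θ = 2·atan2(ρ, z) = 2·atan2(0.55404, 0.828) = 1.17942 rad
ℓ = θ/κ = 1.17942/1.11641 = 1.05644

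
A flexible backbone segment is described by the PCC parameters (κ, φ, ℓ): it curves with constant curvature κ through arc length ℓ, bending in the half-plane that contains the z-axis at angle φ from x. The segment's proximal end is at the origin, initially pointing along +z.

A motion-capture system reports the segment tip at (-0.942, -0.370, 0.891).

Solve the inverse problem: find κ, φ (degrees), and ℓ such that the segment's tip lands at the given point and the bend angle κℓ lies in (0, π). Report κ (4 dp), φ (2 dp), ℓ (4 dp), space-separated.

ρ = √(x²+y²) = √(-0.942² + -0.370²) = 1.01206
φ = atan2(y, x) mod 360° = atan2(-0.370, -0.942) = 201.4440°
|p|² = ρ² + z² = 1.01206² + 0.891² = 1.81814
κ = 2ρ / |p|² = 2×1.01206 / 1.81814 = 1.11329
θ = 2·atan2(ρ, z) = 2·atan2(1.01206, 0.891) = 1.69785 rad
ℓ = θ/κ = 1.69785/1.11329 = 1.52508

1.1133 201.44 1.5251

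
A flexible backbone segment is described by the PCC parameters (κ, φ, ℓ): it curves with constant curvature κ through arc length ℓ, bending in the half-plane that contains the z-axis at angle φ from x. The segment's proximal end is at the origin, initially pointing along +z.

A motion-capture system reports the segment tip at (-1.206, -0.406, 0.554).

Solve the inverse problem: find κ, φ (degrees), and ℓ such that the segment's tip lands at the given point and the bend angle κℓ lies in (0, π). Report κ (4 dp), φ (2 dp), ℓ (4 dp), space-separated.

ρ = √(x²+y²) = √(-1.206² + -0.406²) = 1.27251
φ = atan2(y, x) mod 360° = atan2(-0.406, -1.206) = 198.6058°
|p|² = ρ² + z² = 1.27251² + 0.554² = 1.92619
κ = 2ρ / |p|² = 2×1.27251 / 1.92619 = 1.32127
θ = 2·atan2(ρ, z) = 2·atan2(1.27251, 0.554) = 2.32036 rad
ℓ = θ/κ = 2.32036/1.32127 = 1.75616

1.3213 198.61 1.7562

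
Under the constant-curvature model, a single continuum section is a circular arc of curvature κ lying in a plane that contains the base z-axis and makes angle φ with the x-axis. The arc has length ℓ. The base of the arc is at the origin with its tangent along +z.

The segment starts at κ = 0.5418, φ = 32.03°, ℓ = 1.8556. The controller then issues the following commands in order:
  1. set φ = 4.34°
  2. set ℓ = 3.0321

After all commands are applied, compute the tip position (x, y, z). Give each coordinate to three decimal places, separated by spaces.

1.973 0.150 1.841

initial: κ=0.5418, φ=32.03°, ℓ=1.8556
cmd 1: set φ=4.34° → (κ,φ,ℓ)=(0.5418,4.34°,1.8556) → tip=(0.8544,0.0648,1.5584)
cmd 2: set ℓ=3.0321 → (κ,φ,ℓ)=(0.5418,4.34°,3.0321) → tip=(1.9728,0.1497,1.8409)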